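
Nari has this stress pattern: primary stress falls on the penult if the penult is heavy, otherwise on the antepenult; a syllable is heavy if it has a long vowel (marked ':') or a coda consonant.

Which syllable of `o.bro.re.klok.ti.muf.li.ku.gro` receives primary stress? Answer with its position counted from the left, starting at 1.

Weights: 7 li L, 8 ku L, 9 gro L.
The penult (syllable 8, ku) is light, so stress falls on the antepenult (syllable 7, li).
Primary stress: syllable 7 → o.bro.re.klok.ti.muf.ˈli.ku.gro.

7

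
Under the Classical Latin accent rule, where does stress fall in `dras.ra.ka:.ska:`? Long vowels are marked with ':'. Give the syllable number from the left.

3

Classical Latin: stress the penult if heavy (long vowel or closed), else the antepenult.
Weights: 2 ra L, 3 ka: H, 4 ska: H.
The penult (syllable 3, ka:) is heavy, so it takes stress.
Stress on syllable 3: dras.ra.ˈka:.ska:.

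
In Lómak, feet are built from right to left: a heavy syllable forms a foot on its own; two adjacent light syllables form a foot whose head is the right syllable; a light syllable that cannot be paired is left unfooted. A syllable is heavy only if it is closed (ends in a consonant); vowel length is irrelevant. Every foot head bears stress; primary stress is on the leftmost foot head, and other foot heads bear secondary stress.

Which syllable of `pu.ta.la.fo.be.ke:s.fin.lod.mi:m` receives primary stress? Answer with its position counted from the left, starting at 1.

Weights: 1 pu L, 2 ta L, 3 la L, 4 fo L, 5 be L, 6 ke:s H, 7 fin H, 8 lod H, 9 mi:m H.
Parse right to left (heavy = foot alone; LL = one foot; stranded L unfooted): pu (ta.ˈla) (fo.ˈbe) (ˈke:s) (ˈfin) (ˈlod) (ˈmi:m).
Foot heads: 3, 5, 6, 7, 8, 9.
Primary stress on the leftmost head = syllable 3.
Primary stress: syllable 3 → pu.ta.ˈla.fo.be.ke:s.fin.lod.mi:m.

3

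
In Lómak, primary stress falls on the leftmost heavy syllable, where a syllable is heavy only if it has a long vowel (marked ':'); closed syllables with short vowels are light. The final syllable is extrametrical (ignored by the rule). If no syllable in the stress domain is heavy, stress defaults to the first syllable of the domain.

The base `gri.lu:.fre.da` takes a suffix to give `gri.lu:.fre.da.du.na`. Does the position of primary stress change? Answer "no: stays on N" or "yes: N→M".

Base `gri.lu:.fre.da` (4 syllables):
  The final syllable (4, da) is extrametrical; the stress domain is syllables 1–3.
  Weights: 1 gri L, 2 lu: H, 3 fre L.
  Heavy syllables in the domain: 2. The leftmost is syllable 2 (lu:).
  → primary stress on syllable 2.
Suffixed `gri.lu:.fre.da.du.na` (6 syllables):
  The final syllable (6, na) is extrametrical; the stress domain is syllables 1–5.
  Weights: 1 gri L, 2 lu: H, 3 fre L, 4 da L, 5 du L.
  Heavy syllables in the domain: 2. The leftmost is syllable 2 (lu:).
  → primary stress on syllable 2.

no: stays on 2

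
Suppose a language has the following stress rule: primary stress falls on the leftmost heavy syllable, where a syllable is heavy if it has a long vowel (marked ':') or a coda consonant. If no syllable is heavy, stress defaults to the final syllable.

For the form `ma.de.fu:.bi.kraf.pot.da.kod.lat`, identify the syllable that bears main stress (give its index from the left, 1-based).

3

Weights: 1 ma L, 2 de L, 3 fu: H, 4 bi L, 5 kraf H, 6 pot H, 7 da L, 8 kod H, 9 lat H.
Heavy syllables in the domain: 3, 5, 6, 8, 9. The leftmost is syllable 3 (fu:).
Primary stress: syllable 3 → ma.de.ˈfu:.bi.kraf.pot.da.kod.lat.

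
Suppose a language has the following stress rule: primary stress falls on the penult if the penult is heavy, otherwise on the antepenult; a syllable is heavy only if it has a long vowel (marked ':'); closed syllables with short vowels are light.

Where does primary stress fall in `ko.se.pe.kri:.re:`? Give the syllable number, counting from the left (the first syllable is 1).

Weights: 3 pe L, 4 kri: H, 5 re: H.
The penult (syllable 4, kri:) is heavy, so it takes stress.
Primary stress: syllable 4 → ko.se.pe.ˈkri:.re:.

4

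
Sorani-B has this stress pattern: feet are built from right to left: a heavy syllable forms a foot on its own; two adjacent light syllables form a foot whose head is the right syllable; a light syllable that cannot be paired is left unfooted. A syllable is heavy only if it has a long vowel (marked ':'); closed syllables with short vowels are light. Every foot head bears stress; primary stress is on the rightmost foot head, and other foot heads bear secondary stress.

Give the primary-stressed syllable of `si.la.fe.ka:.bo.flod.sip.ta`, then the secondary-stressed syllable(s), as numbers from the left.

primary 8, secondary 3, 4, 6

Weights: 1 si L, 2 la L, 3 fe L, 4 ka: H, 5 bo L, 6 flod L, 7 sip L, 8 ta L.
Parse right to left (heavy = foot alone; LL = one foot; stranded L unfooted): si (la.ˈfe) (ˈka:) (bo.ˈflod) (sip.ˈta).
Foot heads: 3, 4, 6, 8.
Primary stress on the rightmost head = syllable 8.
Secondary stress on 3, 4, 6: si.la.ˌfe.ˌka:.bo.ˌflod.sip.ˈta.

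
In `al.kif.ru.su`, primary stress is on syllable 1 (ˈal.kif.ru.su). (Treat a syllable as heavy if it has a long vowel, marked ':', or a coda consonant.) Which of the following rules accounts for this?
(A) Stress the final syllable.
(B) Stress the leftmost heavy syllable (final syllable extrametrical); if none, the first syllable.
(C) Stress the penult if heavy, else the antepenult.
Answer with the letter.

B

Rule A → syllable 4 (observed: 1).
Rule B → syllable 1 ✓.
Rule C → syllable 2 (observed: 1).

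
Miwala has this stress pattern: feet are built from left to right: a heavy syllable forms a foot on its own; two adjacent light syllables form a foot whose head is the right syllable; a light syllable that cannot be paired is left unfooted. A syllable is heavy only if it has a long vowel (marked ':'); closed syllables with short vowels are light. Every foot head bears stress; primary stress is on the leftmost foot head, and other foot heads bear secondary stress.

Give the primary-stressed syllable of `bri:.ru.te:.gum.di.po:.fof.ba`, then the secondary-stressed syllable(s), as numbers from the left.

Weights: 1 bri: H, 2 ru L, 3 te: H, 4 gum L, 5 di L, 6 po: H, 7 fof L, 8 ba L.
Parse left to right (heavy = foot alone; LL = one foot; stranded L unfooted): (ˈbri:) ru (ˈte:) (gum.ˈdi) (ˈpo:) (fof.ˈba).
Foot heads: 1, 3, 5, 6, 8.
Primary stress on the leftmost head = syllable 1.
Secondary stress on 3, 5, 6, 8: ˈbri:.ru.ˌte:.gum.ˌdi.ˌpo:.fof.ˌba.

primary 1, secondary 3, 5, 6, 8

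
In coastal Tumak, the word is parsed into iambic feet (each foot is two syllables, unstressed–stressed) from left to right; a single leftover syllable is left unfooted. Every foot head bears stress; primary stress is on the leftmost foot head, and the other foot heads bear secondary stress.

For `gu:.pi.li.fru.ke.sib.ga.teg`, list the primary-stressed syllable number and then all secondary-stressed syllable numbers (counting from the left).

primary 2, secondary 4, 6, 8

Parse left to right into iambic (σˈσ) feet: (gu:.ˈpi) (li.ˈfru) (ke.ˈsib) (ga.ˈteg).
Foot heads (stressed positions): 2, 4, 6, 8.
End Rule Leftmost: primary stress on the leftmost head = syllable 2.
Secondary stress on 4, 6, 8: gu:.ˈpi.li.ˌfru.ke.ˌsib.ga.ˌteg.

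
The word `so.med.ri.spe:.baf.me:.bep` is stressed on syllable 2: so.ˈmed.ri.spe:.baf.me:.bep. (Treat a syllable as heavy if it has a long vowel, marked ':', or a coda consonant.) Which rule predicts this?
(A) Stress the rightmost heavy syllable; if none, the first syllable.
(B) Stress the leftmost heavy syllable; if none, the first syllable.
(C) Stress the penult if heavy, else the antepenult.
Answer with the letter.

B

Rule A → syllable 7 (observed: 2).
Rule B → syllable 2 ✓.
Rule C → syllable 6 (observed: 2).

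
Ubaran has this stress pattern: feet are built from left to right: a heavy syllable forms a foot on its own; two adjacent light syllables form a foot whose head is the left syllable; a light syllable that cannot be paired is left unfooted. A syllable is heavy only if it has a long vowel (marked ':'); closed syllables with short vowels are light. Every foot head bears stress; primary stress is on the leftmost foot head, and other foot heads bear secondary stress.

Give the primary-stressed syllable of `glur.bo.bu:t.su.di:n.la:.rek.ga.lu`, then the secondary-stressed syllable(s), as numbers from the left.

Weights: 1 glur L, 2 bo L, 3 bu:t H, 4 su L, 5 di:n H, 6 la: H, 7 rek L, 8 ga L, 9 lu L.
Parse left to right (heavy = foot alone; LL = one foot; stranded L unfooted): (ˈglur.bo) (ˈbu:t) su (ˈdi:n) (ˈla:) (ˈrek.ga) lu.
Foot heads: 1, 3, 5, 6, 7.
Primary stress on the leftmost head = syllable 1.
Secondary stress on 3, 5, 6, 7: ˈglur.bo.ˌbu:t.su.ˌdi:n.ˌla:.ˌrek.ga.lu.

primary 1, secondary 3, 5, 6, 7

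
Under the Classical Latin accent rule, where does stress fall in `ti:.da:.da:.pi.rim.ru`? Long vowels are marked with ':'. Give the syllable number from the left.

5

Classical Latin: stress the penult if heavy (long vowel or closed), else the antepenult.
Weights: 4 pi L, 5 rim H, 6 ru L.
The penult (syllable 5, rim) is heavy, so it takes stress.
Stress on syllable 5: ti:.da:.da:.pi.ˈrim.ru.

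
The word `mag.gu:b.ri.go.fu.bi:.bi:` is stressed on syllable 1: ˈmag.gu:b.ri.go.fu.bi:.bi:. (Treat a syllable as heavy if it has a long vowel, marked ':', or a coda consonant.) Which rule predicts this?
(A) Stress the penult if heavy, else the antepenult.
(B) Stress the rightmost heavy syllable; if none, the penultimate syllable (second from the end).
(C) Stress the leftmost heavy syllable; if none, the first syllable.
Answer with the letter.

C

Rule A → syllable 6 (observed: 1).
Rule B → syllable 7 (observed: 1).
Rule C → syllable 1 ✓.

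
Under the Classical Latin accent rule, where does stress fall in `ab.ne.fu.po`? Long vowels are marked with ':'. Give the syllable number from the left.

2

Classical Latin: stress the penult if heavy (long vowel or closed), else the antepenult.
Weights: 2 ne L, 3 fu L, 4 po L.
The penult (syllable 3, fu) is light, so stress falls on the antepenult (syllable 2, ne).
Stress on syllable 2: ab.ˈne.fu.po.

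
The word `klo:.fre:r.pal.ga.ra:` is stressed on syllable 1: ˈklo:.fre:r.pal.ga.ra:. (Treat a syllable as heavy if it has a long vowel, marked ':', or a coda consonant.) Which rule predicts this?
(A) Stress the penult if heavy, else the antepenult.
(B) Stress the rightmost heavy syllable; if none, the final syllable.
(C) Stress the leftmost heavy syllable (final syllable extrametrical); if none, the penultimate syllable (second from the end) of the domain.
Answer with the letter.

Rule A → syllable 3 (observed: 1).
Rule B → syllable 5 (observed: 1).
Rule C → syllable 1 ✓.

C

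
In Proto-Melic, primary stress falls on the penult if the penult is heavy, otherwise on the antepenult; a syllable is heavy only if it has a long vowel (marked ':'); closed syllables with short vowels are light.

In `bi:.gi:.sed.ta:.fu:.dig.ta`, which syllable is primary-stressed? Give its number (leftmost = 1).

5

Weights: 5 fu: H, 6 dig L, 7 ta L.
The penult (syllable 6, dig) is light, so stress falls on the antepenult (syllable 5, fu:).
Primary stress: syllable 5 → bi:.gi:.sed.ta:.ˈfu:.dig.ta.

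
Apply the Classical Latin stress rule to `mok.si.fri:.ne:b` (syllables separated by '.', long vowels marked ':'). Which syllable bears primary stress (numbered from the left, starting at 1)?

3

Classical Latin: stress the penult if heavy (long vowel or closed), else the antepenult.
Weights: 2 si L, 3 fri: H, 4 ne:b H.
The penult (syllable 3, fri:) is heavy, so it takes stress.
Stress on syllable 3: mok.si.ˈfri:.ne:b.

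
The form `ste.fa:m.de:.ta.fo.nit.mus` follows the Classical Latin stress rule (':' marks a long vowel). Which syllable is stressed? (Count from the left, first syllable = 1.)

6

Classical Latin: stress the penult if heavy (long vowel or closed), else the antepenult.
Weights: 5 fo L, 6 nit H, 7 mus H.
The penult (syllable 6, nit) is heavy, so it takes stress.
Stress on syllable 6: ste.fa:m.de:.ta.fo.ˈnit.mus.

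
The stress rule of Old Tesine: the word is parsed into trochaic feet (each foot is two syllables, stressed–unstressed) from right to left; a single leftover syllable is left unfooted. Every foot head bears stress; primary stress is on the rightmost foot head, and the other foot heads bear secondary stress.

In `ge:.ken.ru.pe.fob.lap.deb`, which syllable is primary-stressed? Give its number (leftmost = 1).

Parse right to left into trochaic (ˈσσ) feet: ge: (ˈken.ru) (ˈpe.fob) (ˈlap.deb). Syllable 1 is left unfooted.
Foot heads (stressed positions): 2, 4, 6.
End Rule Rightmost: primary stress on the rightmost head = syllable 6.
Primary stress: syllable 6 → ge:.ken.ru.pe.fob.ˈlap.deb.

6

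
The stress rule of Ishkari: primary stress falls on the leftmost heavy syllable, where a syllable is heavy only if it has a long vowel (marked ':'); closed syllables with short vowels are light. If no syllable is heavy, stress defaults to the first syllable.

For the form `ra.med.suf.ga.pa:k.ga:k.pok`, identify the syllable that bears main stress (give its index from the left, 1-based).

Weights: 1 ra L, 2 med L, 3 suf L, 4 ga L, 5 pa:k H, 6 ga:k H, 7 pok L.
Heavy syllables in the domain: 5, 6. The leftmost is syllable 5 (pa:k).
Primary stress: syllable 5 → ra.med.suf.ga.ˈpa:k.ga:k.pok.

5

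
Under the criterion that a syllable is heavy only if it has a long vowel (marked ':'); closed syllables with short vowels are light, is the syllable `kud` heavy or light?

`kud`: short vowel, closed (coda /d/). Short vowel → light.

light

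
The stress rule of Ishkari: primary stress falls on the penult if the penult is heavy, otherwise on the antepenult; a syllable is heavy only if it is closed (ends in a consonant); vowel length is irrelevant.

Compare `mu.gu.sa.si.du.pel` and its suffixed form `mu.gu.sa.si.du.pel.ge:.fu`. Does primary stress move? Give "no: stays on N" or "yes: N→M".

yes: 4→6

Base `mu.gu.sa.si.du.pel` (6 syllables):
  Weights: 4 si L, 5 du L, 6 pel H.
  The penult (syllable 5, du) is light, so stress falls on the antepenult (syllable 4, si).
  → primary stress on syllable 4.
Suffixed `mu.gu.sa.si.du.pel.ge:.fu` (8 syllables):
  Weights: 6 pel H, 7 ge: L, 8 fu L.
  The penult (syllable 7, ge:) is light, so stress falls on the antepenult (syllable 6, pel).
  → primary stress on syllable 6.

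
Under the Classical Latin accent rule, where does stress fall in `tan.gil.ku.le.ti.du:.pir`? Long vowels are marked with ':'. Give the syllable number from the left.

6

Classical Latin: stress the penult if heavy (long vowel or closed), else the antepenult.
Weights: 5 ti L, 6 du: H, 7 pir H.
The penult (syllable 6, du:) is heavy, so it takes stress.
Stress on syllable 6: tan.gil.ku.le.ti.ˈdu:.pir.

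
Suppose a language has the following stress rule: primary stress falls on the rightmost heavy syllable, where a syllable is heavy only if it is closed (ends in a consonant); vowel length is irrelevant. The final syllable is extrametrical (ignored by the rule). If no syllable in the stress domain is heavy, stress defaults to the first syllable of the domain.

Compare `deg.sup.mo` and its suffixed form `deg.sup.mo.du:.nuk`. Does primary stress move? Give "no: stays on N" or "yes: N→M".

Base `deg.sup.mo` (3 syllables):
  The final syllable (3, mo) is extrametrical; the stress domain is syllables 1–2.
  Weights: 1 deg H, 2 sup H.
  Heavy syllables in the domain: 1, 2. The rightmost is syllable 2 (sup).
  → primary stress on syllable 2.
Suffixed `deg.sup.mo.du:.nuk` (5 syllables):
  The final syllable (5, nuk) is extrametrical; the stress domain is syllables 1–4.
  Weights: 1 deg H, 2 sup H, 3 mo L, 4 du: L.
  Heavy syllables in the domain: 1, 2. The rightmost is syllable 2 (sup).
  → primary stress on syllable 2.

no: stays on 2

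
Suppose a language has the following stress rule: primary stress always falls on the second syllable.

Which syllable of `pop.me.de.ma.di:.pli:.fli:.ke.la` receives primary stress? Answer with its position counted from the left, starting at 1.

The word has 9 syllables; the second syllable is syllable 2 (me).
Primary stress: syllable 2 → pop.ˈme.de.ma.di:.pli:.fli:.ke.la.

2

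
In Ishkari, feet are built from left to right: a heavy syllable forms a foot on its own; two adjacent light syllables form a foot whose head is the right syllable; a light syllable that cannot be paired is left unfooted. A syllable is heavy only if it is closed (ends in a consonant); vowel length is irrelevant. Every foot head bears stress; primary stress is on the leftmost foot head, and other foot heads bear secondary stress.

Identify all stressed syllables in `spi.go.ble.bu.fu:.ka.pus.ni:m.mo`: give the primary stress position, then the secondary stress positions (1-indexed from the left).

primary 2, secondary 4, 6, 7, 8

Weights: 1 spi L, 2 go L, 3 ble L, 4 bu L, 5 fu: L, 6 ka L, 7 pus H, 8 ni:m H, 9 mo L.
Parse left to right (heavy = foot alone; LL = one foot; stranded L unfooted): (spi.ˈgo) (ble.ˈbu) (fu:.ˈka) (ˈpus) (ˈni:m) mo.
Foot heads: 2, 4, 6, 7, 8.
Primary stress on the leftmost head = syllable 2.
Secondary stress on 4, 6, 7, 8: spi.ˈgo.ble.ˌbu.fu:.ˌka.ˌpus.ˌni:m.mo.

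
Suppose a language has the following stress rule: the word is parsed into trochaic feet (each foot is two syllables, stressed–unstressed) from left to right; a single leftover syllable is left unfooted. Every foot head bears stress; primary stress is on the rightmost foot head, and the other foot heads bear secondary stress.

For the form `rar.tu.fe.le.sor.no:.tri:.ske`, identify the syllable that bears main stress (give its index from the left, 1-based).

7

Parse left to right into trochaic (ˈσσ) feet: (ˈrar.tu) (ˈfe.le) (ˈsor.no:) (ˈtri:.ske).
Foot heads (stressed positions): 1, 3, 5, 7.
End Rule Rightmost: primary stress on the rightmost head = syllable 7.
Primary stress: syllable 7 → rar.tu.fe.le.sor.no:.ˈtri:.ske.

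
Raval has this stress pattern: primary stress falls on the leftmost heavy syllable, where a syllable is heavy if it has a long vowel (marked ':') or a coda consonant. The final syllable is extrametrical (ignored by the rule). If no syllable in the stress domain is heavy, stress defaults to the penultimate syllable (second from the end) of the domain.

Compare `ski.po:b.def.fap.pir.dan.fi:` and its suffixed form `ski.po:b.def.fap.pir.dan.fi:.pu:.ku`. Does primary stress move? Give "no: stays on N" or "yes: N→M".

Base `ski.po:b.def.fap.pir.dan.fi:` (7 syllables):
  The final syllable (7, fi:) is extrametrical; the stress domain is syllables 1–6.
  Weights: 1 ski L, 2 po:b H, 3 def H, 4 fap H, 5 pir H, 6 dan H.
  Heavy syllables in the domain: 2, 3, 4, 5, 6. The leftmost is syllable 2 (po:b).
  → primary stress on syllable 2.
Suffixed `ski.po:b.def.fap.pir.dan.fi:.pu:.ku` (9 syllables):
  The final syllable (9, ku) is extrametrical; the stress domain is syllables 1–8.
  Weights: 1 ski L, 2 po:b H, 3 def H, 4 fap H, 5 pir H, 6 dan H, 7 fi: H, 8 pu: H.
  Heavy syllables in the domain: 2, 3, 4, 5, 6, 7, 8. The leftmost is syllable 2 (po:b).
  → primary stress on syllable 2.

no: stays on 2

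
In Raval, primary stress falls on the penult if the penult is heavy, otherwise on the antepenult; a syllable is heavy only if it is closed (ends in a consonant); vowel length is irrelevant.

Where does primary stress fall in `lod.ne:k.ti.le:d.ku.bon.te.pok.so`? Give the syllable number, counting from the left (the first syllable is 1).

8

Weights: 7 te L, 8 pok H, 9 so L.
The penult (syllable 8, pok) is heavy, so it takes stress.
Primary stress: syllable 8 → lod.ne:k.ti.le:d.ku.bon.te.ˈpok.so.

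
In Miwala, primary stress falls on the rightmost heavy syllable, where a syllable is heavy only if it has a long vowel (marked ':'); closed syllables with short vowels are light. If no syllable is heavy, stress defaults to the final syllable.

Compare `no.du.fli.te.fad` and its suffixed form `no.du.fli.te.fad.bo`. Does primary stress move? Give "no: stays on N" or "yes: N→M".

yes: 5→6

Base `no.du.fli.te.fad` (5 syllables):
  Weights: 1 no L, 2 du L, 3 fli L, 4 te L, 5 fad L.
  No heavy syllable in the domain; default to the final syllable = syllable 5.
  → primary stress on syllable 5.
Suffixed `no.du.fli.te.fad.bo` (6 syllables):
  Weights: 1 no L, 2 du L, 3 fli L, 4 te L, 5 fad L, 6 bo L.
  No heavy syllable in the domain; default to the final syllable = syllable 6.
  → primary stress on syllable 6.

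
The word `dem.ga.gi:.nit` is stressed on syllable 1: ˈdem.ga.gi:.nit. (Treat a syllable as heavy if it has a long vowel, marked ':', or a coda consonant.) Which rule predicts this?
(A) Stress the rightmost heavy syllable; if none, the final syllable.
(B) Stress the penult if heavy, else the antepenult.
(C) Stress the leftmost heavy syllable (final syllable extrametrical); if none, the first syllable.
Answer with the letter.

Rule A → syllable 4 (observed: 1).
Rule B → syllable 3 (observed: 1).
Rule C → syllable 1 ✓.

C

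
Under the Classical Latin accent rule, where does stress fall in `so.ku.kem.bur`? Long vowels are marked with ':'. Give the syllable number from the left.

3

Classical Latin: stress the penult if heavy (long vowel or closed), else the antepenult.
Weights: 2 ku L, 3 kem H, 4 bur H.
The penult (syllable 3, kem) is heavy, so it takes stress.
Stress on syllable 3: so.ku.ˈkem.bur.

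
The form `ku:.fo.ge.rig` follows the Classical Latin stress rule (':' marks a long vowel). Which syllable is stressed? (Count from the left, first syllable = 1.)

Classical Latin: stress the penult if heavy (long vowel or closed), else the antepenult.
Weights: 2 fo L, 3 ge L, 4 rig H.
The penult (syllable 3, ge) is light, so stress falls on the antepenult (syllable 2, fo).
Stress on syllable 2: ku:.ˈfo.ge.rig.

2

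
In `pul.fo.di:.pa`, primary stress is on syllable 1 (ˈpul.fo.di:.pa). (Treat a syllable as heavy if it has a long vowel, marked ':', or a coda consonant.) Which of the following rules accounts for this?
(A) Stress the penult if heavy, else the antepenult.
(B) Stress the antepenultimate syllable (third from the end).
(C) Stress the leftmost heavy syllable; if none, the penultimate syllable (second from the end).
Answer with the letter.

Rule A → syllable 3 (observed: 1).
Rule B → syllable 2 (observed: 1).
Rule C → syllable 1 ✓.

C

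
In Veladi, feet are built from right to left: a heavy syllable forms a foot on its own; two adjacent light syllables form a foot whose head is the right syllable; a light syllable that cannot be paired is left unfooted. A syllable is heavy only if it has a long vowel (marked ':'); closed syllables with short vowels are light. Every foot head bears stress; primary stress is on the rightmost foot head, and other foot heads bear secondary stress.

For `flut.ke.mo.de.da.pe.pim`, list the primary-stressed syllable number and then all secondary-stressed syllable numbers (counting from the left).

primary 7, secondary 3, 5

Weights: 1 flut L, 2 ke L, 3 mo L, 4 de L, 5 da L, 6 pe L, 7 pim L.
Parse right to left (heavy = foot alone; LL = one foot; stranded L unfooted): flut (ke.ˈmo) (de.ˈda) (pe.ˈpim).
Foot heads: 3, 5, 7.
Primary stress on the rightmost head = syllable 7.
Secondary stress on 3, 5: flut.ke.ˌmo.de.ˌda.pe.ˈpim.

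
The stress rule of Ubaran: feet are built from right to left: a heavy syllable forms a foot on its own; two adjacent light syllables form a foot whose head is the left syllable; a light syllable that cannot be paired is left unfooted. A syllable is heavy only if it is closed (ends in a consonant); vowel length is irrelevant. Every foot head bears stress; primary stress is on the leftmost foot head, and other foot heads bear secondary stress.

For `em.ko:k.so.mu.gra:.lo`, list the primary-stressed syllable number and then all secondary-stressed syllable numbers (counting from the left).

Weights: 1 em H, 2 ko:k H, 3 so L, 4 mu L, 5 gra: L, 6 lo L.
Parse right to left (heavy = foot alone; LL = one foot; stranded L unfooted): (ˈem) (ˈko:k) (ˈso.mu) (ˈgra:.lo).
Foot heads: 1, 2, 3, 5.
Primary stress on the leftmost head = syllable 1.
Secondary stress on 2, 3, 5: ˈem.ˌko:k.ˌso.mu.ˌgra:.lo.

primary 1, secondary 2, 3, 5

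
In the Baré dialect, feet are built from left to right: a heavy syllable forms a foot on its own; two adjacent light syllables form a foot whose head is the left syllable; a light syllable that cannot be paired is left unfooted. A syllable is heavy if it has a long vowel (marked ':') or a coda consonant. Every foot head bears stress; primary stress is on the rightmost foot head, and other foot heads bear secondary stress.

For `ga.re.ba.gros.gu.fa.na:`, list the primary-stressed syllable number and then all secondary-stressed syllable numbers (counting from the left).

Weights: 1 ga L, 2 re L, 3 ba L, 4 gros H, 5 gu L, 6 fa L, 7 na: H.
Parse left to right (heavy = foot alone; LL = one foot; stranded L unfooted): (ˈga.re) ba (ˈgros) (ˈgu.fa) (ˈna:).
Foot heads: 1, 4, 5, 7.
Primary stress on the rightmost head = syllable 7.
Secondary stress on 1, 4, 5: ˌga.re.ba.ˌgros.ˌgu.fa.ˈna:.

primary 7, secondary 1, 4, 5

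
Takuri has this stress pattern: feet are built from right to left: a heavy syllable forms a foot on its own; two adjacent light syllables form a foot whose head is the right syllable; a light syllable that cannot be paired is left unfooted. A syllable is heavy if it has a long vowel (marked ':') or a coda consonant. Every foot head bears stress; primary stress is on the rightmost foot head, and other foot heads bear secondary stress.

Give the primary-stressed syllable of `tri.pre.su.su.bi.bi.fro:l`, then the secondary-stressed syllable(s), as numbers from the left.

Weights: 1 tri L, 2 pre L, 3 su L, 4 su L, 5 bi L, 6 bi L, 7 fro:l H.
Parse right to left (heavy = foot alone; LL = one foot; stranded L unfooted): (tri.ˈpre) (su.ˈsu) (bi.ˈbi) (ˈfro:l).
Foot heads: 2, 4, 6, 7.
Primary stress on the rightmost head = syllable 7.
Secondary stress on 2, 4, 6: tri.ˌpre.su.ˌsu.bi.ˌbi.ˈfro:l.

primary 7, secondary 2, 4, 6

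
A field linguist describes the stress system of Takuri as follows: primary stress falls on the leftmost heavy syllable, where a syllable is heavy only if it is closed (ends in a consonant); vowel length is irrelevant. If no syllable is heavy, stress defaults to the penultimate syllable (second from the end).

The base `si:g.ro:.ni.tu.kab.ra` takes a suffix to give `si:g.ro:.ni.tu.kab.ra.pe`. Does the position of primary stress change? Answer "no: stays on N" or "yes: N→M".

Base `si:g.ro:.ni.tu.kab.ra` (6 syllables):
  Weights: 1 si:g H, 2 ro: L, 3 ni L, 4 tu L, 5 kab H, 6 ra L.
  Heavy syllables in the domain: 1, 5. The leftmost is syllable 1 (si:g).
  → primary stress on syllable 1.
Suffixed `si:g.ro:.ni.tu.kab.ra.pe` (7 syllables):
  Weights: 1 si:g H, 2 ro: L, 3 ni L, 4 tu L, 5 kab H, 6 ra L, 7 pe L.
  Heavy syllables in the domain: 1, 5. The leftmost is syllable 1 (si:g).
  → primary stress on syllable 1.

no: stays on 1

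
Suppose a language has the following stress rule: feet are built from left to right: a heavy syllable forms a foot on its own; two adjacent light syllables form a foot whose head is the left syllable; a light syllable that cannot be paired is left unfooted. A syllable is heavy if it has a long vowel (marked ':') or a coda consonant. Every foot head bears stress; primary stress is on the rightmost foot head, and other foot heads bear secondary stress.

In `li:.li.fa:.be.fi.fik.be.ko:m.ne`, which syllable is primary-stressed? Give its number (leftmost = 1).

8

Weights: 1 li: H, 2 li L, 3 fa: H, 4 be L, 5 fi L, 6 fik H, 7 be L, 8 ko:m H, 9 ne L.
Parse left to right (heavy = foot alone; LL = one foot; stranded L unfooted): (ˈli:) li (ˈfa:) (ˈbe.fi) (ˈfik) be (ˈko:m) ne.
Foot heads: 1, 3, 4, 6, 8.
Primary stress on the rightmost head = syllable 8.
Primary stress: syllable 8 → li:.li.fa:.be.fi.fik.be.ˈko:m.ne.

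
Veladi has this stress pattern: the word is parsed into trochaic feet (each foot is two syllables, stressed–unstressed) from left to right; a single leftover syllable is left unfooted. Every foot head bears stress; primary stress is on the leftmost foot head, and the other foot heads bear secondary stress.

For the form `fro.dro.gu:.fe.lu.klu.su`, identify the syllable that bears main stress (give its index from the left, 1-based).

Parse left to right into trochaic (ˈσσ) feet: (ˈfro.dro) (ˈgu:.fe) (ˈlu.klu) su. Syllable 7 is left unfooted.
Foot heads (stressed positions): 1, 3, 5.
End Rule Leftmost: primary stress on the leftmost head = syllable 1.
Primary stress: syllable 1 → ˈfro.dro.gu:.fe.lu.klu.su.

1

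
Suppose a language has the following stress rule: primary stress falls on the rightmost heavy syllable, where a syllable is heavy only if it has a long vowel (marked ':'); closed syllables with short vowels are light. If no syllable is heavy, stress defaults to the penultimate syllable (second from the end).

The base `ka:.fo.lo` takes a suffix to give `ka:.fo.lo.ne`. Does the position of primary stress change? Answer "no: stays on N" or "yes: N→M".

Base `ka:.fo.lo` (3 syllables):
  Weights: 1 ka: H, 2 fo L, 3 lo L.
  Heavy syllables in the domain: 1. The rightmost is syllable 1 (ka:).
  → primary stress on syllable 1.
Suffixed `ka:.fo.lo.ne` (4 syllables):
  Weights: 1 ka: H, 2 fo L, 3 lo L, 4 ne L.
  Heavy syllables in the domain: 1. The rightmost is syllable 1 (ka:).
  → primary stress on syllable 1.

no: stays on 1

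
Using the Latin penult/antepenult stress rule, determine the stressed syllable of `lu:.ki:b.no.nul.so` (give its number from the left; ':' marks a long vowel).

Classical Latin: stress the penult if heavy (long vowel or closed), else the antepenult.
Weights: 3 no L, 4 nul H, 5 so L.
The penult (syllable 4, nul) is heavy, so it takes stress.
Stress on syllable 4: lu:.ki:b.no.ˈnul.so.

4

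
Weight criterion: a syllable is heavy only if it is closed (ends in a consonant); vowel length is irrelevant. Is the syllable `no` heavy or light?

`no`: short vowel, open (no coda). Open (no coda) → light.

light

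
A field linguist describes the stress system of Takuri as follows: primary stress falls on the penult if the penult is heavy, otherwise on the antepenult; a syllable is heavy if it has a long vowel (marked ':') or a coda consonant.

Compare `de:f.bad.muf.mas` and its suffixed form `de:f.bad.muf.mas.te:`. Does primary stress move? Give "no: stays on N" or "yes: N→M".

yes: 3→4

Base `de:f.bad.muf.mas` (4 syllables):
  Weights: 2 bad H, 3 muf H, 4 mas H.
  The penult (syllable 3, muf) is heavy, so it takes stress.
  → primary stress on syllable 3.
Suffixed `de:f.bad.muf.mas.te:` (5 syllables):
  Weights: 3 muf H, 4 mas H, 5 te: H.
  The penult (syllable 4, mas) is heavy, so it takes stress.
  → primary stress on syllable 4.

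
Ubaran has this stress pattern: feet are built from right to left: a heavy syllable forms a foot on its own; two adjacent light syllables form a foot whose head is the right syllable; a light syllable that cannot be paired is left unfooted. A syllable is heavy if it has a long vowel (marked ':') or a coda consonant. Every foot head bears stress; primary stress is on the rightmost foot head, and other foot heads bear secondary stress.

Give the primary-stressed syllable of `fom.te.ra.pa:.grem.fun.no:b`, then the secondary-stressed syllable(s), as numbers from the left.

primary 7, secondary 1, 3, 4, 5, 6

Weights: 1 fom H, 2 te L, 3 ra L, 4 pa: H, 5 grem H, 6 fun H, 7 no:b H.
Parse right to left (heavy = foot alone; LL = one foot; stranded L unfooted): (ˈfom) (te.ˈra) (ˈpa:) (ˈgrem) (ˈfun) (ˈno:b).
Foot heads: 1, 3, 4, 5, 6, 7.
Primary stress on the rightmost head = syllable 7.
Secondary stress on 1, 3, 4, 5, 6: ˌfom.te.ˌra.ˌpa:.ˌgrem.ˌfun.ˈno:b.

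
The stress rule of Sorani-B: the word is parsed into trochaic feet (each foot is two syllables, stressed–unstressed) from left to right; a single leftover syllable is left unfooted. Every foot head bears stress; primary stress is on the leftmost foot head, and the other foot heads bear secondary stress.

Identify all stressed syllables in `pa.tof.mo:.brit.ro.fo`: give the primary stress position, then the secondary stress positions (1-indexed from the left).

primary 1, secondary 3, 5

Parse left to right into trochaic (ˈσσ) feet: (ˈpa.tof) (ˈmo:.brit) (ˈro.fo).
Foot heads (stressed positions): 1, 3, 5.
End Rule Leftmost: primary stress on the leftmost head = syllable 1.
Secondary stress on 3, 5: ˈpa.tof.ˌmo:.brit.ˌro.fo.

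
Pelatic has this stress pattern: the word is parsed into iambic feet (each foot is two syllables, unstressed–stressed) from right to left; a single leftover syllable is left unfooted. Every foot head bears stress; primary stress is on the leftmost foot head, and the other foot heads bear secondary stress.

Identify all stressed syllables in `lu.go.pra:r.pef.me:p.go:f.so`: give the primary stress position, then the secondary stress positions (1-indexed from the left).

Parse right to left into iambic (σˈσ) feet: lu (go.ˈpra:r) (pef.ˈme:p) (go:f.ˈso). Syllable 1 is left unfooted.
Foot heads (stressed positions): 3, 5, 7.
End Rule Leftmost: primary stress on the leftmost head = syllable 3.
Secondary stress on 5, 7: lu.go.ˈpra:r.pef.ˌme:p.go:f.ˌso.

primary 3, secondary 5, 7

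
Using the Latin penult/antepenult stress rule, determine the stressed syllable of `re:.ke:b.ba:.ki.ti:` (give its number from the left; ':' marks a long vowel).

Classical Latin: stress the penult if heavy (long vowel or closed), else the antepenult.
Weights: 3 ba: H, 4 ki L, 5 ti: H.
The penult (syllable 4, ki) is light, so stress falls on the antepenult (syllable 3, ba:).
Stress on syllable 3: re:.ke:b.ˈba:.ki.ti:.

3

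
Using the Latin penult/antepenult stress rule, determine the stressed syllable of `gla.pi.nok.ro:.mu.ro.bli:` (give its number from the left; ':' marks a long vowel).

5

Classical Latin: stress the penult if heavy (long vowel or closed), else the antepenult.
Weights: 5 mu L, 6 ro L, 7 bli: H.
The penult (syllable 6, ro) is light, so stress falls on the antepenult (syllable 5, mu).
Stress on syllable 5: gla.pi.nok.ro:.ˈmu.ro.bli:.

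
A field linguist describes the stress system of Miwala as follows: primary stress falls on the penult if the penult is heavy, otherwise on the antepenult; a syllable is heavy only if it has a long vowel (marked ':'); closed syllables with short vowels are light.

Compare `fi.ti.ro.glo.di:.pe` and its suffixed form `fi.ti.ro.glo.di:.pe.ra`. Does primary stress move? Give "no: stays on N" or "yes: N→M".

no: stays on 5

Base `fi.ti.ro.glo.di:.pe` (6 syllables):
  Weights: 4 glo L, 5 di: H, 6 pe L.
  The penult (syllable 5, di:) is heavy, so it takes stress.
  → primary stress on syllable 5.
Suffixed `fi.ti.ro.glo.di:.pe.ra` (7 syllables):
  Weights: 5 di: H, 6 pe L, 7 ra L.
  The penult (syllable 6, pe) is light, so stress falls on the antepenult (syllable 5, di:).
  → primary stress on syllable 5.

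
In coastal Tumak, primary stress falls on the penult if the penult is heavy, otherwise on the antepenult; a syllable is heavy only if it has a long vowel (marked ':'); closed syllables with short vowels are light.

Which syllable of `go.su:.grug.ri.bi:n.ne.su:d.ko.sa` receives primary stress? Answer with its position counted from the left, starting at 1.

Weights: 7 su:d H, 8 ko L, 9 sa L.
The penult (syllable 8, ko) is light, so stress falls on the antepenult (syllable 7, su:d).
Primary stress: syllable 7 → go.su:.grug.ri.bi:n.ne.ˈsu:d.ko.sa.

7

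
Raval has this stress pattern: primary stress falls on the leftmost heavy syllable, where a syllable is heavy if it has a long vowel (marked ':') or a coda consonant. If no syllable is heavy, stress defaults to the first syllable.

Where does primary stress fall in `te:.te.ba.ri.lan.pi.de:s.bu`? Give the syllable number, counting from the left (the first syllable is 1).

1

Weights: 1 te: H, 2 te L, 3 ba L, 4 ri L, 5 lan H, 6 pi L, 7 de:s H, 8 bu L.
Heavy syllables in the domain: 1, 5, 7. The leftmost is syllable 1 (te:).
Primary stress: syllable 1 → ˈte:.te.ba.ri.lan.pi.de:s.bu.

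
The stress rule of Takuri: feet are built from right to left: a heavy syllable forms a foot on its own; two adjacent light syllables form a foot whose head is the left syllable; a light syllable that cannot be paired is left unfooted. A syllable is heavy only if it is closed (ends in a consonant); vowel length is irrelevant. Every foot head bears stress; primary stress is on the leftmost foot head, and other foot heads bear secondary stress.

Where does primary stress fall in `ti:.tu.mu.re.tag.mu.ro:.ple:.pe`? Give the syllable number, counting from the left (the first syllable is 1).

1

Weights: 1 ti: L, 2 tu L, 3 mu L, 4 re L, 5 tag H, 6 mu L, 7 ro: L, 8 ple: L, 9 pe L.
Parse right to left (heavy = foot alone; LL = one foot; stranded L unfooted): (ˈti:.tu) (ˈmu.re) (ˈtag) (ˈmu.ro:) (ˈple:.pe).
Foot heads: 1, 3, 5, 6, 8.
Primary stress on the leftmost head = syllable 1.
Primary stress: syllable 1 → ˈti:.tu.mu.re.tag.mu.ro:.ple:.pe.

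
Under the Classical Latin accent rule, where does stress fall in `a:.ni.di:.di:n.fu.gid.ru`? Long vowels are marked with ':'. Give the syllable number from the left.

Classical Latin: stress the penult if heavy (long vowel or closed), else the antepenult.
Weights: 5 fu L, 6 gid H, 7 ru L.
The penult (syllable 6, gid) is heavy, so it takes stress.
Stress on syllable 6: a:.ni.di:.di:n.fu.ˈgid.ru.

6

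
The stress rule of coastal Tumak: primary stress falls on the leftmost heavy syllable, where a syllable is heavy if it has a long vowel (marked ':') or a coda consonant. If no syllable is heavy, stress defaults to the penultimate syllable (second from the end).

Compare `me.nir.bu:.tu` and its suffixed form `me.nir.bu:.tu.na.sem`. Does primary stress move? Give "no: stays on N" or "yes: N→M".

no: stays on 2

Base `me.nir.bu:.tu` (4 syllables):
  Weights: 1 me L, 2 nir H, 3 bu: H, 4 tu L.
  Heavy syllables in the domain: 2, 3. The leftmost is syllable 2 (nir).
  → primary stress on syllable 2.
Suffixed `me.nir.bu:.tu.na.sem` (6 syllables):
  Weights: 1 me L, 2 nir H, 3 bu: H, 4 tu L, 5 na L, 6 sem H.
  Heavy syllables in the domain: 2, 3, 6. The leftmost is syllable 2 (nir).
  → primary stress on syllable 2.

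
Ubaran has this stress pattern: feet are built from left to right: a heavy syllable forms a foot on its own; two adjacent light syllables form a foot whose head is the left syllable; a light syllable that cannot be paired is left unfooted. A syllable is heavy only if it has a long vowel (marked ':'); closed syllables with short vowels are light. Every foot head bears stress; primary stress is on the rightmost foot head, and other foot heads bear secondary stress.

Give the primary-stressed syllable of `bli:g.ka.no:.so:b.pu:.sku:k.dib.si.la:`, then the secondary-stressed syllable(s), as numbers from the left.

primary 9, secondary 1, 3, 4, 5, 6, 7

Weights: 1 bli:g H, 2 ka L, 3 no: H, 4 so:b H, 5 pu: H, 6 sku:k H, 7 dib L, 8 si L, 9 la: H.
Parse left to right (heavy = foot alone; LL = one foot; stranded L unfooted): (ˈbli:g) ka (ˈno:) (ˈso:b) (ˈpu:) (ˈsku:k) (ˈdib.si) (ˈla:).
Foot heads: 1, 3, 4, 5, 6, 7, 9.
Primary stress on the rightmost head = syllable 9.
Secondary stress on 1, 3, 4, 5, 6, 7: ˌbli:g.ka.ˌno:.ˌso:b.ˌpu:.ˌsku:k.ˌdib.si.ˈla:.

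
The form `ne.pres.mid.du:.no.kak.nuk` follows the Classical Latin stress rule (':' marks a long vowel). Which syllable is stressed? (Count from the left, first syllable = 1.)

6

Classical Latin: stress the penult if heavy (long vowel or closed), else the antepenult.
Weights: 5 no L, 6 kak H, 7 nuk H.
The penult (syllable 6, kak) is heavy, so it takes stress.
Stress on syllable 6: ne.pres.mid.du:.no.ˈkak.nuk.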